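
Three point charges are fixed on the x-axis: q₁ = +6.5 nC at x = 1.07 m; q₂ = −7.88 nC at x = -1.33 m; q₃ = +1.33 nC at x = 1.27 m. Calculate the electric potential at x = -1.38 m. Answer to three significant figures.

-1390 V

Electric potential is a scalar, so the contributions from each charge add algebraically: V = Σ kqᵢ/rᵢ.
Distances from the field point to each charge: r₁ = 2.45 m, r₂ = 0.0500 m, r₃ = 2.65 m.
V = k[(6.50×10⁻⁹)/(2.45) + (-7.88×10⁻⁹)/(0.0500) + (1.33×10⁻⁹)/(2.65)] = -1390 V.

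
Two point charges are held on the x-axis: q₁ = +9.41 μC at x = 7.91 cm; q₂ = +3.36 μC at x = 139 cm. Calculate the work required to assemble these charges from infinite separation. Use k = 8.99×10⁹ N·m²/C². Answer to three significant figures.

0.217 J

The work to assemble the configuration equals its total potential energy, U = Σ kqᵢqⱼ/rᵢⱼ over all pairs.
Pair separations: r₁₂ = 1.31 m.
U = (0.217) = 0.217 J.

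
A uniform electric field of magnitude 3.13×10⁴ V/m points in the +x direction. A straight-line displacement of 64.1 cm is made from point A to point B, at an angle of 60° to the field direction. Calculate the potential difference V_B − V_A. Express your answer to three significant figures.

Only the component of displacement along E changes the potential: ΔV = −E·d·cosθ.
ΔV = −(3.13×10⁴ V/m)(0.641 m)cos60° = -1.00×10⁴ V.

-1.00×10⁴ V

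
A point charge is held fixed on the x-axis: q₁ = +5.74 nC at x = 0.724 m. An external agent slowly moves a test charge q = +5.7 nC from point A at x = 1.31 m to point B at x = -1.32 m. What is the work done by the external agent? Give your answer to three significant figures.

For quasistatic motion the external work equals the change in potential energy: W_ext = qΔV = q(V_B − V_A).
At A: distance to the source charge is 0.586 m; V_A = kq₁/r = 88.1 V.
At B: distance to the source charge is 2.04 m; V_B = kq₁/r = 25.2 V.
ΔV = V_B − V_A = -62.8 V.
W_ext = qΔV = (5.70×10⁻⁹ C)(-62.8 V) = -3.58×10⁻⁷ J.

-3.58×10⁻⁷ J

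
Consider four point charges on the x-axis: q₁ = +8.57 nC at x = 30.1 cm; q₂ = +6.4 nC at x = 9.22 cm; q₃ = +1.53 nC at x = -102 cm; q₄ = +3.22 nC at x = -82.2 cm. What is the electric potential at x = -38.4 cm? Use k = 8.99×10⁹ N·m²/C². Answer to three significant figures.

321 V

Electric potential is a scalar, so the contributions from each charge add algebraically: V = Σ kqᵢ/rᵢ.
Distances from the field point to each charge: r₁ = 0.685 m, r₂ = 0.476 m, r₃ = 0.636 m, r₄ = 0.438 m.
V = k[(8.57×10⁻⁹)/(0.685) + (6.40×10⁻⁹)/(0.476) + (1.53×10⁻⁹)/(0.636) + (3.22×10⁻⁹)/(0.438)] = 321 V.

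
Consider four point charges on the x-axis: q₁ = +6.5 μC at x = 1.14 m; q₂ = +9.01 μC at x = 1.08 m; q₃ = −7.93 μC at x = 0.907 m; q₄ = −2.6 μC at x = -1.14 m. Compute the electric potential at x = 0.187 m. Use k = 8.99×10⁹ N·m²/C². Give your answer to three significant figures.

3.54×10⁴ V

Electric potential is a scalar, so the contributions from each charge add algebraically: V = Σ kqᵢ/rᵢ.
Distances from the field point to each charge: r₁ = 0.953 m, r₂ = 0.893 m, r₃ = 0.720 m, r₄ = 1.33 m.
V = k[(6.50×10⁻⁶)/(0.953) + (9.01×10⁻⁶)/(0.893) + (-7.93×10⁻⁶)/(0.720) + (-2.60×10⁻⁶)/(1.33)] = 3.54×10⁴ V.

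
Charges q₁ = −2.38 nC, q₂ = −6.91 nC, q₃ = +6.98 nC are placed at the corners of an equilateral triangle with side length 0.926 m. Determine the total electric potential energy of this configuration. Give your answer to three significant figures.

-4.70×10⁻⁷ J

The work to assemble the configuration equals its total potential energy, U = Σ kqᵢqⱼ/rᵢⱼ over all pairs.
All three pair separations equal the side length, 0.926 m.
U = (1.60×10⁻⁷) + (-1.61×10⁻⁷) + (-4.68×10⁻⁷) = -4.70×10⁻⁷ J.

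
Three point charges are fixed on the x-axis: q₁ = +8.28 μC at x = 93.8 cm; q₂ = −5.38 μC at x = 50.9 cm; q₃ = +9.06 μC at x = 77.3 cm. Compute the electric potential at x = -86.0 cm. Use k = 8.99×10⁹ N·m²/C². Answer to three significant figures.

5.59×10⁴ V

Electric potential is a scalar, so the contributions from each charge add algebraically: V = Σ kqᵢ/rᵢ.
Distances from the field point to each charge: r₁ = 1.80 m, r₂ = 1.37 m, r₃ = 1.63 m.
V = k[(8.28×10⁻⁶)/(1.80) + (-5.38×10⁻⁶)/(1.37) + (9.06×10⁻⁶)/(1.63)] = 5.59×10⁴ V.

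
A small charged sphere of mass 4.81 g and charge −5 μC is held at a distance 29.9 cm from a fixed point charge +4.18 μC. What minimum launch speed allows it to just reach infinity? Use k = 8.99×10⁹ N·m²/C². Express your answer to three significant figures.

To just escape, total mechanical energy must reach zero at infinity: ½mv²_min + U = 0, so ½mv²_min = −U = |kQq|/r.
|U| = |kQq|/r = (8.99×10⁹ N·m²/C²)(4.18×10⁻⁶)(5.00×10⁻⁶)/(0.299) = 0.628 J.
v_min = √(2|U|/m) = √(2·0.628/4.81×10⁻³) = 16.2 m/s.

16.2 m/s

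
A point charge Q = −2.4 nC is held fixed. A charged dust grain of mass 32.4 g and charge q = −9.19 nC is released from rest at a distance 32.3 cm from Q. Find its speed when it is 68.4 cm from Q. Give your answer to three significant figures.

4.47×10⁻³ m/s

Only the electrostatic force acts, so mechanical energy is conserved: ½mv² = U₁ − U₂ = kQq(1/r₁ − 1/r₂).
U₁ − U₂ = (8.99×10⁹ N·m²/C²)(-2.40×10⁻⁹ C)(-9.19×10⁻⁹ C)(1/0.323 − 1/0.684) = 3.24×10⁻⁷ J.
v = √(2·3.24×10⁻⁷/0.0324) = 4.47×10⁻³ m/s.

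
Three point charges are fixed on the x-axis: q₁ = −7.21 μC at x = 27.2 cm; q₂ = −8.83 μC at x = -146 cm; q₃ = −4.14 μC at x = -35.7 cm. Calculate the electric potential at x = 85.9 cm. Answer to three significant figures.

-1.75×10⁵ V

Electric potential is a scalar, so the contributions from each charge add algebraically: V = Σ kqᵢ/rᵢ.
Distances from the field point to each charge: r₁ = 0.587 m, r₂ = 2.32 m, r₃ = 1.22 m.
V = k[(-7.21×10⁻⁶)/(0.587) + (-8.83×10⁻⁶)/(2.32) + (-4.14×10⁻⁶)/(1.22)] = -1.75×10⁵ V.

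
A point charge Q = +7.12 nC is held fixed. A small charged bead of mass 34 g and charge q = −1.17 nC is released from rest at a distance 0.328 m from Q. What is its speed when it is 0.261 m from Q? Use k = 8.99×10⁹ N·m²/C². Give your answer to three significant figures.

1.86×10⁻³ m/s

Only the electrostatic force acts, so mechanical energy is conserved: ½mv² = U₁ − U₂ = kQq(1/r₁ − 1/r₂).
U₁ − U₂ = (8.99×10⁹ N·m²/C²)(7.12×10⁻⁹ C)(-1.17×10⁻⁹ C)(1/0.328 − 1/0.261) = 5.86×10⁻⁸ J.
v = √(2·5.86×10⁻⁸/0.0340) = 1.86×10⁻³ m/s.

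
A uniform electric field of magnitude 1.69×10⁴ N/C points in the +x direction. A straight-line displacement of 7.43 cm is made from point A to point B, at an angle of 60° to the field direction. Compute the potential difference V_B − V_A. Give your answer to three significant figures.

Only the component of displacement along E changes the potential: ΔV = −E·d·cosθ.
ΔV = −(1.69×10⁴ V/m)(0.0743 m)cos60° = -628 V.

-628 V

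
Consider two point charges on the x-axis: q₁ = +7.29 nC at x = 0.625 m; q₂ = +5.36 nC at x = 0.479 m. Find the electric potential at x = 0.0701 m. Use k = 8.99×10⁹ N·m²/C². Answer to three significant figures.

236 V

The total potential is the scalar sum of each charge's contribution, V = Σ kqᵢ/rᵢ.
Distances from the field point to each charge: r₁ = 0.555 m, r₂ = 0.409 m.
V = k[(7.29×10⁻⁹)/(0.555) + (5.36×10⁻⁹)/(0.409)] = 236 V.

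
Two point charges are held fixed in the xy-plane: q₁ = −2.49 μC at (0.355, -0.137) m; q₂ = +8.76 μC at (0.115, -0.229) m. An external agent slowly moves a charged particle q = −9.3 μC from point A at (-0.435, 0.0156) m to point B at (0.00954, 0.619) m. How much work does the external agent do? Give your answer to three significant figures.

For quasistatic motion the external work equals the change in potential energy: W_ext = qΔV = q(V_B − V_A).
At A: distances to the source charges are 0.805 m, 0.602 m; V_A = Σ kqᵢ/rᵢ = 1.03×10⁵ V.
At B: distances to the source charges are 0.831 m, 0.855 m; V_B = Σ kqᵢ/rᵢ = 6.52×10⁴ V.
ΔV = V_B − V_A = -3.78×10⁴ V.
W_ext = qΔV = (-9.30×10⁻⁶ C)(-3.78×10⁴ V) = 0.351 J.

0.351 J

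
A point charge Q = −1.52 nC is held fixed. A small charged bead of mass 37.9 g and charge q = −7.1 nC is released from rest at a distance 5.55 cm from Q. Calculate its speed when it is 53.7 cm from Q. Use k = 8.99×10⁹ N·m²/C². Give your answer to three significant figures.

9.09×10⁻³ m/s

Only the electrostatic force acts, so mechanical energy is conserved: ½mv² = U₁ − U₂ = kQq(1/r₁ − 1/r₂).
U₁ − U₂ = (8.99×10⁹ N·m²/C²)(-1.52×10⁻⁹ C)(-7.10×10⁻⁹ C)(1/0.0555 − 1/0.537) = 1.57×10⁻⁶ J.
v = √(2·1.57×10⁻⁶/0.0379) = 9.09×10⁻³ m/s.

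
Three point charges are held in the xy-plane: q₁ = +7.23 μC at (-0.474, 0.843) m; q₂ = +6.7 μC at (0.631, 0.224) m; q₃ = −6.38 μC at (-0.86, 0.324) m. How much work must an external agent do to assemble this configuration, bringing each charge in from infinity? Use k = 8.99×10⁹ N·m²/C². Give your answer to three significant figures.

-0.554 J

The assembly work is the sum of pairwise potential energies, U = Σ_{i<j} kqᵢqⱼ/rᵢⱼ.
Pair separations: r₁₂ = 1.27 m, r₁₃ = 0.647 m, r₂₃ = 1.49 m.
U = (0.344) + (-0.641) + (-0.257) = -0.554 J.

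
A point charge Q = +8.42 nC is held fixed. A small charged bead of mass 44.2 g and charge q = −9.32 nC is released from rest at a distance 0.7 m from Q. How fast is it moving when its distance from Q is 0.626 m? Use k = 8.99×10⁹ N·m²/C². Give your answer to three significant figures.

Only the electrostatic force acts, so mechanical energy is conserved: ½mv² = U₁ − U₂ = kQq(1/r₁ − 1/r₂).
U₁ − U₂ = (8.99×10⁹ N·m²/C²)(8.42×10⁻⁹ C)(-9.32×10⁻⁹ C)(1/0.700 − 1/0.626) = 1.19×10⁻⁷ J.
v = √(2·1.19×10⁻⁷/0.0442) = 2.32×10⁻³ m/s.

2.32×10⁻³ m/s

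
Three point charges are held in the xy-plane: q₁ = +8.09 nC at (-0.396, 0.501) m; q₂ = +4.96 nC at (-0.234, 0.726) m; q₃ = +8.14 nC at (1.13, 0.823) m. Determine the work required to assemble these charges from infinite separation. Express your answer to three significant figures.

1.95×10⁻⁶ J

The assembly work is the sum of pairwise potential energies, U = Σ_{i<j} kqᵢqⱼ/rᵢⱼ.
Pair separations: r₁₂ = 0.277 m, r₁₃ = 1.56 m, r₂₃ = 1.37 m.
U = (1.30×10⁻⁶) + (3.80×10⁻⁷) + (2.65×10⁻⁷) = 1.95×10⁻⁶ J.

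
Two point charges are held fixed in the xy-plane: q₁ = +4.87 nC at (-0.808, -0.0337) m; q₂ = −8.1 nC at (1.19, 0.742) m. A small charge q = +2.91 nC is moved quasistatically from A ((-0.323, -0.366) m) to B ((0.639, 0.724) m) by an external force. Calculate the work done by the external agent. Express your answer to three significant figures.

For quasistatic motion the external work equals the change in potential energy: W_ext = qΔV = q(V_B − V_A).
At A: distances to the source charges are 0.588 m, 1.88 m; V_A = Σ kqᵢ/rᵢ = 35.6 V.
At B: distances to the source charges are 1.63 m, 0.551 m; V_B = Σ kqᵢ/rᵢ = -105 V.
ΔV = V_B − V_A = -141 V.
W_ext = qΔV = (2.91×10⁻⁹ C)(-141 V) = -4.10×10⁻⁷ J.

-4.10×10⁻⁷ J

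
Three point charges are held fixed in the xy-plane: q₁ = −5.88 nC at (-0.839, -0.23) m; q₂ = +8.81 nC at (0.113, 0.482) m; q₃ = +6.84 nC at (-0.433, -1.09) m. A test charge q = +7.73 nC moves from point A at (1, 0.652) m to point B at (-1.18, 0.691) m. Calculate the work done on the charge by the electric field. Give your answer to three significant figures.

The work done by the electric force is W_field = −ΔU = −q(V_B − V_A) = q(V_A − V_B).
At A: distances to the source charges are 2.04 m, 0.903 m, 2.26 m; V_A = Σ kqᵢ/rᵢ = 89.0 V.
At B: distances to the source charges are 0.982 m, 1.31 m, 1.93 m; V_B = Σ kqᵢ/rᵢ = 38.5 V.
ΔV = V_B − V_A = -50.6 V.
W_field = −qΔV = −(7.73×10⁻⁹ C)(-50.6 V) = 3.91×10⁻⁷ J.

3.91×10⁻⁷ J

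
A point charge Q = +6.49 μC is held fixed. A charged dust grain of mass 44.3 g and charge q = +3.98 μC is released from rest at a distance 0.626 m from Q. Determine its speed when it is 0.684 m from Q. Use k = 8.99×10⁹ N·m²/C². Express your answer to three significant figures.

1.19 m/s

Only the electrostatic force acts, so mechanical energy is conserved: ½mv² = U₁ − U₂ = kQq(1/r₁ − 1/r₂).
U₁ − U₂ = (8.99×10⁹ N·m²/C²)(6.49×10⁻⁶ C)(3.98×10⁻⁶ C)(1/0.626 − 1/0.684) = 0.0315 J.
v = √(2·0.0315/0.0443) = 1.19 m/s.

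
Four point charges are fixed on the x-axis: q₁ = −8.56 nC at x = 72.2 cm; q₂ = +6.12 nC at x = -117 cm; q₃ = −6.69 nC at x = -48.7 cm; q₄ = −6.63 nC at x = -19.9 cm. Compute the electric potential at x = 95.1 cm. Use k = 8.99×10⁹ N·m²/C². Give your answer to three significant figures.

The total potential is the scalar sum of each charge's contribution, V = Σ kqᵢ/rᵢ.
Distances from the field point to each charge: r₁ = 0.229 m, r₂ = 2.12 m, r₃ = 1.44 m, r₄ = 1.15 m.
V = k[(-8.56×10⁻⁹)/(0.229) + (6.12×10⁻⁹)/(2.12) + (-6.69×10⁻⁹)/(1.44) + (-6.63×10⁻⁹)/(1.15)] = -404 V.

-404 V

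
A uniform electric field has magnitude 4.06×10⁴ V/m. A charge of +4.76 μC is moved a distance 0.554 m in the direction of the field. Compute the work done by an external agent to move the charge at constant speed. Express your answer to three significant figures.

The potential change for a displacement 0.554 m in the direction of the field is ΔV = −Ed = -2.25×10⁴ V.
W_ext = qΔV = -0.107 J.

-0.107 J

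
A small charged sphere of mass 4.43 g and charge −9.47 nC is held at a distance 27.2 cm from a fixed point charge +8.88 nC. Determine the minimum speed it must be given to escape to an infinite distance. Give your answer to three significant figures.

0.0354 m/s

To just escape, total mechanical energy must reach zero at infinity: ½mv²_min + U = 0, so ½mv²_min = −U = |kQq|/r.
|U| = |kQq|/r = (8.99×10⁹ N·m²/C²)(8.88×10⁻⁹)(9.47×10⁻⁹)/(0.272) = 2.78×10⁻⁶ J.
v_min = √(2|U|/m) = √(2·2.78×10⁻⁶/4.43×10⁻³) = 0.0354 m/s.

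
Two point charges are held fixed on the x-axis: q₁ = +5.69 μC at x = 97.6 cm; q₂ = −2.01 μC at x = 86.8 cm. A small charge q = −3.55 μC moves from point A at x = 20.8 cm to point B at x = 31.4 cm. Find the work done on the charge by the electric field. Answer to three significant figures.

The work done by the electric force is W_field = −ΔU = −q(V_B − V_A) = q(V_A − V_B).
At A: distances to the source charges are 0.768 m, 0.660 m; V_A = Σ kqᵢ/rᵢ = 3.92×10⁴ V.
At B: distances to the source charges are 0.662 m, 0.554 m; V_B = Σ kqᵢ/rᵢ = 4.47×10⁴ V.
ΔV = V_B − V_A = 5430 V.
W_field = −qΔV = −(-3.55×10⁻⁶ C)(5430 V) = 0.0193 J.

0.0193 J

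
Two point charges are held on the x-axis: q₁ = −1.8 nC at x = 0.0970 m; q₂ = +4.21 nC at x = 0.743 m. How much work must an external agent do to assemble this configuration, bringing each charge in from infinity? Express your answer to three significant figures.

The assembly work is the sum of pairwise potential energies, U = Σ_{i<j} kqᵢqⱼ/rᵢⱼ.
Pair separations: r₁₂ = 0.646 m.
U = (-1.05×10⁻⁷) = -1.05×10⁻⁷ J.

-1.05×10⁻⁷ J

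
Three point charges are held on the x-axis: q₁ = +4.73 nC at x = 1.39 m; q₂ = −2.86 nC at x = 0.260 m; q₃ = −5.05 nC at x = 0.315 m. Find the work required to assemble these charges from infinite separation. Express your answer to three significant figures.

2.05×10⁻⁶ J

The work to assemble the configuration equals its total potential energy, U = Σ kqᵢqⱼ/rᵢⱼ over all pairs.
Pair separations: r₁₂ = 1.13 m, r₁₃ = 1.07 m, r₂₃ = 0.0550 m.
U = (-1.08×10⁻⁷) + (-2.00×10⁻⁷) + (2.36×10⁻⁶) = 2.05×10⁻⁶ J.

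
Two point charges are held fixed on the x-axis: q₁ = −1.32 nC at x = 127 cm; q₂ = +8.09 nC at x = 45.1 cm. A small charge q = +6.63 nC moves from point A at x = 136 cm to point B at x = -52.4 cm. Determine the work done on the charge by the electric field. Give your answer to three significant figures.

The work done by the electric force is W_field = −ΔU = −q(V_B − V_A) = q(V_A − V_B).
At A: distances to the source charges are 0.0900 m, 0.909 m; V_A = Σ kqᵢ/rᵢ = -51.8 V.
At B: distances to the source charges are 1.79 m, 0.975 m; V_B = Σ kqᵢ/rᵢ = 68.0 V.
ΔV = V_B − V_A = 120 V.
W_field = −qΔV = −(6.63×10⁻⁹ C)(120 V) = -7.94×10⁻⁷ J.

-7.94×10⁻⁷ J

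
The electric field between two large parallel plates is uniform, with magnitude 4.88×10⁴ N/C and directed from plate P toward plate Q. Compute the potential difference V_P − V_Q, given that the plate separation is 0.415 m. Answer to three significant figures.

In a uniform field, potential decreases in the direction of E: ΔV = −E·d for a displacement d parallel to E.
Going from Q to P is a displacement of 0.415 m opposite to the field, so V_P − V_Q = +Ed = 2.03×10⁴ V.

2.03×10⁴ V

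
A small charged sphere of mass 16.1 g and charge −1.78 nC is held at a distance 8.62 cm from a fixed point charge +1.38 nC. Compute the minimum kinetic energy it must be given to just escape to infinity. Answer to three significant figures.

2.56×10⁻⁷ J

To just escape, total mechanical energy must reach zero at infinity: ½mv²_min + U = 0, so ½mv²_min = −U = |kQq|/r.
|U| = |kQq|/r = (8.99×10⁹ N·m²/C²)(1.38×10⁻⁹)(1.78×10⁻⁹)/(0.0862) = 2.56×10⁻⁷ J.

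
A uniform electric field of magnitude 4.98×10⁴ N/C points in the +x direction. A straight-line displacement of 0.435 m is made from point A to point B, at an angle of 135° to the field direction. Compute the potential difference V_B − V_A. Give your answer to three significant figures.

1.53×10⁴ V

Only the component of displacement along E changes the potential: ΔV = −E·d·cosθ.
ΔV = −(4.98×10⁴ V/m)(0.435 m)cos135° = 1.53×10⁴ V.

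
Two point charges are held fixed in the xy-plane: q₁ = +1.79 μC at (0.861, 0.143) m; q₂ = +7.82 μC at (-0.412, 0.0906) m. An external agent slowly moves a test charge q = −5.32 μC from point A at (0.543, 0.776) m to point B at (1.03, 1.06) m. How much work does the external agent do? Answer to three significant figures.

For quasistatic motion the external work equals the change in potential energy: W_ext = qΔV = q(V_B − V_A).
At A: distances to the source charges are 0.708 m, 1.18 m; V_A = Σ kqᵢ/rᵢ = 8.25×10⁴ V.
At B: distances to the source charges are 0.932 m, 1.74 m; V_B = Σ kqᵢ/rᵢ = 5.77×10⁴ V.
ΔV = V_B − V_A = -2.48×10⁴ V.
W_ext = qΔV = (-5.32×10⁻⁶ C)(-2.48×10⁴ V) = 0.132 J.

0.132 J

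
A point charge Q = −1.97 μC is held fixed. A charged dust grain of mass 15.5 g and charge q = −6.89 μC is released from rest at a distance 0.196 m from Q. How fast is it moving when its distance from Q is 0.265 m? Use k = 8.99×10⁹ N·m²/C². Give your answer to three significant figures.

4.57 m/s

Only the electrostatic force acts, so mechanical energy is conserved: ½mv² = U₁ − U₂ = kQq(1/r₁ − 1/r₂).
U₁ − U₂ = (8.99×10⁹ N·m²/C²)(-1.97×10⁻⁶ C)(-6.89×10⁻⁶ C)(1/0.196 − 1/0.265) = 0.162 J.
v = √(2·0.162/0.0155) = 4.57 m/s.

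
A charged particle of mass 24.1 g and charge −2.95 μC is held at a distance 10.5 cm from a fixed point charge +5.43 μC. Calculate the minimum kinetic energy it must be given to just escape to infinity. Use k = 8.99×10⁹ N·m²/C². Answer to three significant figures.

To just escape, total mechanical energy must reach zero at infinity: ½mv²_min + U = 0, so ½mv²_min = −U = |kQq|/r.
|U| = |kQq|/r = (8.99×10⁹ N·m²/C²)(5.43×10⁻⁶)(2.95×10⁻⁶)/(0.105) = 1.37 J.

1.37 J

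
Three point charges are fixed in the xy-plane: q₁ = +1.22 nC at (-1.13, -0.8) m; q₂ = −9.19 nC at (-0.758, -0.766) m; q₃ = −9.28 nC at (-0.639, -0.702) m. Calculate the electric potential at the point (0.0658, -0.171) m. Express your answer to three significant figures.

Electric potential is a scalar, so the contributions from each charge add algebraically: V = Σ kqᵢ/rᵢ.
Distances from the field point to each charge: r₁ = 1.35 m, r₂ = 1.02 m, r₃ = 0.882 m.
V = k[(1.22×10⁻⁹)/(1.35) + (-9.19×10⁻⁹)/(1.02) + (-9.28×10⁻⁹)/(0.882)] = -168 V.

-168 V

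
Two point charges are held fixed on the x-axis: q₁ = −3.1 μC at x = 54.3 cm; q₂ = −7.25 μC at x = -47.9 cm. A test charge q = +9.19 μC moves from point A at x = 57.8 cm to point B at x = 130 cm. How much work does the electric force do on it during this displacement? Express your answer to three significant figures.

The work done by the electric force is W_field = −ΔU = −q(V_B − V_A) = q(V_A − V_B).
At A: distances to the source charges are 0.0350 m, 1.06 m; V_A = Σ kqᵢ/rᵢ = -8.58×10⁵ V.
At B: distances to the source charges are 0.757 m, 1.78 m; V_B = Σ kqᵢ/rᵢ = -7.35×10⁴ V.
ΔV = V_B − V_A = 7.84×10⁵ V.
W_field = −qΔV = −(9.19×10⁻⁶ C)(7.84×10⁵ V) = -7.21 J.

-7.21 J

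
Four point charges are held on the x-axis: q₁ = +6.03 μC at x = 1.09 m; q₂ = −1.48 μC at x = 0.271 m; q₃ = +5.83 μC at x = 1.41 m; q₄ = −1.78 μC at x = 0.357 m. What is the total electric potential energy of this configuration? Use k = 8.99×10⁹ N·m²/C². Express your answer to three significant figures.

The assembly work is the sum of pairwise potential energies, U = Σ_{i<j} kqᵢqⱼ/rᵢⱼ.
Pair separations: r₁₂ = 0.819 m, r₁₃ = 0.320 m, r₁₄ = 0.733 m, r₂₃ = 1.14 m, r₂₄ = 0.0860 m, r₃₄ = 1.05 m.
Summing all 6 pair terms gives U = 0.877 J.

0.877 J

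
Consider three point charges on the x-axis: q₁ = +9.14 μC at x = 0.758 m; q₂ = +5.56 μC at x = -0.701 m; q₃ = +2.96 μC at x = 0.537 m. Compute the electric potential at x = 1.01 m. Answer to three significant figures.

The total potential is the scalar sum of each charge's contribution, V = Σ kqᵢ/rᵢ.
Distances from the field point to each charge: r₁ = 0.252 m, r₂ = 1.71 m, r₃ = 0.473 m.
V = k[(9.14×10⁻⁶)/(0.252) + (5.56×10⁻⁶)/(1.71) + (2.96×10⁻⁶)/(0.473)] = 4.12×10⁵ V.

4.12×10⁵ V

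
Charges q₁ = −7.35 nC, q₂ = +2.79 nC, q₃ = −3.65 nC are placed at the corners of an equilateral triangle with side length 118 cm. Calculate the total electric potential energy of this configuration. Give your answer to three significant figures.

-2.94×10⁻⁸ J

The assembly work is the sum of pairwise potential energies, U = Σ_{i<j} kqᵢqⱼ/rᵢⱼ.
All three pair separations equal the side length, 1.18 m.
U = (-1.56×10⁻⁷) + (2.04×10⁻⁷) + (-7.76×10⁻⁸) = -2.94×10⁻⁸ J.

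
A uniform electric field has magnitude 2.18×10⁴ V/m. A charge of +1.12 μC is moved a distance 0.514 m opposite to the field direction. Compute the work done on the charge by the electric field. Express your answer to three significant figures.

-0.0125 J

The potential change for a displacement 0.514 m opposite to the field direction is ΔV = +Ed = 1.12×10⁴ V.
W_field = −qΔV = -0.0125 J.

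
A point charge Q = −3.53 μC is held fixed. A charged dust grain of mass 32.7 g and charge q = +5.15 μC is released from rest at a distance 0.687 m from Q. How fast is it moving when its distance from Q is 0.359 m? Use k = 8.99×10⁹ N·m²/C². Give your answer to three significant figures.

Only the electrostatic force acts, so mechanical energy is conserved: ½mv² = U₁ − U₂ = kQq(1/r₁ − 1/r₂).
U₁ − U₂ = (8.99×10⁹ N·m²/C²)(-3.53×10⁻⁶ C)(5.15×10⁻⁶ C)(1/0.687 − 1/0.359) = 0.217 J.
v = √(2·0.217/0.0327) = 3.65 m/s.

3.65 m/s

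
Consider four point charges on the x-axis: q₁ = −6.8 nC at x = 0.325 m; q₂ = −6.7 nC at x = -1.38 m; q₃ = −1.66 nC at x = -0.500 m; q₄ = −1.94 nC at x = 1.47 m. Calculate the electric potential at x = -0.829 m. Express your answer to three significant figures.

-215 V

Electric potential is a scalar, so the contributions from each charge add algebraically: V = Σ kqᵢ/rᵢ.
Distances from the field point to each charge: r₁ = 1.15 m, r₂ = 0.551 m, r₃ = 0.329 m, r₄ = 2.30 m.
V = k[(-6.80×10⁻⁹)/(1.15) + (-6.70×10⁻⁹)/(0.551) + (-1.66×10⁻⁹)/(0.329) + (-1.94×10⁻⁹)/(2.30)] = -215 V.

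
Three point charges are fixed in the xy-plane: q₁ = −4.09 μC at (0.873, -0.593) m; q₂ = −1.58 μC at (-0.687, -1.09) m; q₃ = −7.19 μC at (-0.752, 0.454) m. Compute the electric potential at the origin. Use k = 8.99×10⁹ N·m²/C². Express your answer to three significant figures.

Electric potential is a scalar, so the contributions from each charge add algebraically: V = Σ kqᵢ/rᵢ.
Distances from the field point to each charge: r₁ = 1.06 m, r₂ = 1.29 m, r₃ = 0.878 m.
V = k[(-4.09×10⁻⁶)/(1.06) + (-1.58×10⁻⁶)/(1.29) + (-7.19×10⁻⁶)/(0.878)] = -1.19×10⁵ V.

-1.19×10⁵ V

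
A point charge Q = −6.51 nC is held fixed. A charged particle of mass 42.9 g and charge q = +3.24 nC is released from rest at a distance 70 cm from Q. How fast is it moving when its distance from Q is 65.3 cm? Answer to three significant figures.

9.53×10⁻⁴ m/s

Only the electrostatic force acts, so mechanical energy is conserved: ½mv² = U₁ − U₂ = kQq(1/r₁ − 1/r₂).
U₁ − U₂ = (8.99×10⁹ N·m²/C²)(-6.51×10⁻⁹ C)(3.24×10⁻⁹ C)(1/0.700 − 1/0.653) = 1.95×10⁻⁸ J.
v = √(2·1.95×10⁻⁸/0.0429) = 9.53×10⁻⁴ m/s.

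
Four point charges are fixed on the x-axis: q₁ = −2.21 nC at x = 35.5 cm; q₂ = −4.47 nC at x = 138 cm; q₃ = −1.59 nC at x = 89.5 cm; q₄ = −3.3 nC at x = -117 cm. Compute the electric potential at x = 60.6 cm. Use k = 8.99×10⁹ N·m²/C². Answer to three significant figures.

-197 V

Electric potential is a scalar, so the contributions from each charge add algebraically: V = Σ kqᵢ/rᵢ.
Distances from the field point to each charge: r₁ = 0.251 m, r₂ = 0.774 m, r₃ = 0.289 m, r₄ = 1.78 m.
V = k[(-2.21×10⁻⁹)/(0.251) + (-4.47×10⁻⁹)/(0.774) + (-1.59×10⁻⁹)/(0.289) + (-3.30×10⁻⁹)/(1.78)] = -197 V.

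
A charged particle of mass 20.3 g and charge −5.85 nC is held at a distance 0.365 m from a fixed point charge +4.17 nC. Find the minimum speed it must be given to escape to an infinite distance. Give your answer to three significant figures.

7.69×10⁻³ m/s

To just escape, total mechanical energy must reach zero at infinity: ½mv²_min + U = 0, so ½mv²_min = −U = |kQq|/r.
|U| = |kQq|/r = (8.99×10⁹ N·m²/C²)(4.17×10⁻⁹)(5.85×10⁻⁹)/(0.365) = 6.01×10⁻⁷ J.
v_min = √(2|U|/m) = √(2·6.01×10⁻⁷/0.0203) = 7.69×10⁻³ m/s.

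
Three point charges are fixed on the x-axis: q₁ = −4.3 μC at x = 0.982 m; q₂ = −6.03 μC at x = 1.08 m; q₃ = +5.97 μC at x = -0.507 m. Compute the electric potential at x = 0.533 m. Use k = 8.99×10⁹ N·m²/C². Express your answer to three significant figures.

-1.34×10⁵ V

The total potential is the scalar sum of each charge's contribution, V = Σ kqᵢ/rᵢ.
Distances from the field point to each charge: r₁ = 0.449 m, r₂ = 0.547 m, r₃ = 1.04 m.
V = k[(-4.30×10⁻⁶)/(0.449) + (-6.03×10⁻⁶)/(0.547) + (5.97×10⁻⁶)/(1.04)] = -1.34×10⁵ V.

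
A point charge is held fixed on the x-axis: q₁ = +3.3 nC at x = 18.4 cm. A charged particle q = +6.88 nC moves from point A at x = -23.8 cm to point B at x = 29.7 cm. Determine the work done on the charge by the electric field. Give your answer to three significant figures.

-1.32×10⁻⁶ J

The work done by the electric force is W_field = −ΔU = −q(V_B − V_A) = q(V_A − V_B).
At A: distance to the source charge is 0.422 m; V_A = kq₁/r = 70.3 V.
At B: distance to the source charge is 0.113 m; V_B = kq₁/r = 263 V.
ΔV = V_B − V_A = 192 V.
W_field = −qΔV = −(6.88×10⁻⁹ C)(192 V) = -1.32×10⁻⁶ J.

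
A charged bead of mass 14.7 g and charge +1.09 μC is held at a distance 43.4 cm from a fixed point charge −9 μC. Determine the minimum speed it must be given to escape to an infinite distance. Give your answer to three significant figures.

To just escape, total mechanical energy must reach zero at infinity: ½mv²_min + U = 0, so ½mv²_min = −U = |kQq|/r.
|U| = |kQq|/r = (8.99×10⁹ N·m²/C²)(9.00×10⁻⁶)(1.09×10⁻⁶)/(0.434) = 0.203 J.
v_min = √(2|U|/m) = √(2·0.203/0.0147) = 5.26 m/s.

5.26 m/s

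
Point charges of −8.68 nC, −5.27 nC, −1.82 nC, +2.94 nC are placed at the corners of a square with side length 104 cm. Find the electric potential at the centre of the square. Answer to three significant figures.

Electric potential is a scalar, so the contributions from each charge add algebraically: V = Σ kqᵢ/rᵢ.
The distance from each corner to the centre is a√2/2 = 0.735 m.
V = k[(-8.68×10⁻⁹)/(0.735) + (-5.27×10⁻⁹)/(0.735) + (-1.82×10⁻⁹)/(0.735) + (2.94×10⁻⁹)/(0.735)] = -157 V.

-157 V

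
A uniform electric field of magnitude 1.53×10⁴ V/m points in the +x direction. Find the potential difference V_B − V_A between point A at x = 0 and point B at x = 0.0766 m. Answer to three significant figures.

In a uniform field, potential decreases in the direction of E: V_B − V_A = −E·Δx.
V_B − V_A = −(1.53×10⁴ V/m)(0.0766 m) = -1170 V.

-1170 V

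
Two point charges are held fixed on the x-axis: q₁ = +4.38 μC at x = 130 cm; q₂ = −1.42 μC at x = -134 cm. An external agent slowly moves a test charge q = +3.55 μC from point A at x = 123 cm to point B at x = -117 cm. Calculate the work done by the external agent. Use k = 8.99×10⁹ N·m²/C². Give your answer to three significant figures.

For quasistatic motion the external work equals the change in potential energy: W_ext = qΔV = q(V_B − V_A).
At A: distances to the source charges are 0.0700 m, 2.57 m; V_A = Σ kqᵢ/rᵢ = 5.58×10⁵ V.
At B: distances to the source charges are 2.47 m, 0.170 m; V_B = Σ kqᵢ/rᵢ = -5.92×10⁴ V.
ΔV = V_B − V_A = -6.17×10⁵ V.
W_ext = qΔV = (3.55×10⁻⁶ C)(-6.17×10⁵ V) = -2.19 J.

-2.19 J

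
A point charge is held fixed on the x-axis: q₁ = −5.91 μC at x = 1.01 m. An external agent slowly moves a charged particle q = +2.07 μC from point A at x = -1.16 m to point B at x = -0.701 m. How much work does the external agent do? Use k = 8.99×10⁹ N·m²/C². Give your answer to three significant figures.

-0.0136 J

For quasistatic motion the external work equals the change in potential energy: W_ext = qΔV = q(V_B − V_A).
At A: distance to the source charge is 2.17 m; V_A = kq₁/r = -2.45×10⁴ V.
At B: distance to the source charge is 1.71 m; V_B = kq₁/r = -3.11×10⁴ V.
ΔV = V_B − V_A = -6570 V.
W_ext = qΔV = (2.07×10⁻⁶ C)(-6570 V) = -0.0136 J.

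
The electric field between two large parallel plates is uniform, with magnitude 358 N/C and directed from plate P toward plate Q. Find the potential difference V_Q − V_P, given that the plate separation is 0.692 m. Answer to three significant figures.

-248 V

In a uniform field, potential decreases in the direction of E: ΔV = −E·d for a displacement d parallel to E.
Going from P to Q is a displacement of 0.692 m along the field, so V_Q − V_P = −Ed = -248 V.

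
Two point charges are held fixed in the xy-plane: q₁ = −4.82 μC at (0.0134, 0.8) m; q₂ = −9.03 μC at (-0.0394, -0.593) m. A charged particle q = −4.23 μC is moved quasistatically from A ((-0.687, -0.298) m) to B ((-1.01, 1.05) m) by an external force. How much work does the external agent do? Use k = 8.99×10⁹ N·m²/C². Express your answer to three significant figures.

-0.269 J

For quasistatic motion the external work equals the change in potential energy: W_ext = qΔV = q(V_B − V_A).
At A: distances to the source charges are 1.30 m, 0.712 m; V_A = Σ kqᵢ/rᵢ = -1.47×10⁵ V.
At B: distances to the source charges are 1.05 m, 1.91 m; V_B = Σ kqᵢ/rᵢ = -8.37×10⁴ V.
ΔV = V_B − V_A = 6.37×10⁴ V.
W_ext = qΔV = (-4.23×10⁻⁶ C)(6.37×10⁴ V) = -0.269 J.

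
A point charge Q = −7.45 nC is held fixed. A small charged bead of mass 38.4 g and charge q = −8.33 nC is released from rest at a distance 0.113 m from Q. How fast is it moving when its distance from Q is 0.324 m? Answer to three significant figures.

0.0129 m/s

Only the electrostatic force acts, so mechanical energy is conserved: ½mv² = U₁ − U₂ = kQq(1/r₁ − 1/r₂).
U₁ − U₂ = (8.99×10⁹ N·m²/C²)(-7.45×10⁻⁹ C)(-8.33×10⁻⁹ C)(1/0.113 − 1/0.324) = 3.22×10⁻⁶ J.
v = √(2·3.22×10⁻⁶/0.0384) = 0.0129 m/s.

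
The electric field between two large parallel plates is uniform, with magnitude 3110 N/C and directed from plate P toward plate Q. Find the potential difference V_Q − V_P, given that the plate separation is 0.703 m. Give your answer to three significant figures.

-2190 V

In a uniform field, potential decreases in the direction of E: ΔV = −E·d for a displacement d parallel to E.
Going from P to Q is a displacement of 0.703 m along the field, so V_Q − V_P = −Ed = -2190 V.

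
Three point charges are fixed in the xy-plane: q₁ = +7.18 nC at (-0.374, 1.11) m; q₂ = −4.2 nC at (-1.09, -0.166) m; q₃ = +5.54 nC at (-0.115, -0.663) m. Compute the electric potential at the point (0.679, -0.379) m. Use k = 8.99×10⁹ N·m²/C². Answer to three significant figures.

73.3 V

The total potential is the scalar sum of each charge's contribution, V = Σ kqᵢ/rᵢ.
Distances from the field point to each charge: r₁ = 1.82 m, r₂ = 1.78 m, r₃ = 0.843 m.
V = k[(7.18×10⁻⁹)/(1.82) + (-4.20×10⁻⁹)/(1.78) + (5.54×10⁻⁹)/(0.843)] = 73.3 V.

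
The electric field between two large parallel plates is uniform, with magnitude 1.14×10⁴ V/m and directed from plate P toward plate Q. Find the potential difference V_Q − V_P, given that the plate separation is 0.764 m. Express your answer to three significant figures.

-8710 V

In a uniform field, potential decreases in the direction of E: ΔV = −E·d for a displacement d parallel to E.
Going from P to Q is a displacement of 0.764 m along the field, so V_Q − V_P = −Ed = -8710 V.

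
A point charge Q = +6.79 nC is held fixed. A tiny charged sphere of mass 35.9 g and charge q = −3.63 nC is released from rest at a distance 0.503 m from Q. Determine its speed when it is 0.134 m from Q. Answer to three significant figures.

Only the electrostatic force acts, so mechanical energy is conserved: ½mv² = U₁ − U₂ = kQq(1/r₁ − 1/r₂).
U₁ − U₂ = (8.99×10⁹ N·m²/C²)(6.79×10⁻⁹ C)(-3.63×10⁻⁹ C)(1/0.503 − 1/0.134) = 1.21×10⁻⁶ J.
v = √(2·1.21×10⁻⁶/0.0359) = 8.22×10⁻³ m/s.

8.22×10⁻³ m/s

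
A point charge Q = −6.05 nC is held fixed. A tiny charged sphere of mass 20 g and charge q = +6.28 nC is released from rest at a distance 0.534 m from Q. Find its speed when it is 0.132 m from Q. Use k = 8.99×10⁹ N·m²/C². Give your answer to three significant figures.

Only the electrostatic force acts, so mechanical energy is conserved: ½mv² = U₁ − U₂ = kQq(1/r₁ − 1/r₂).
U₁ − U₂ = (8.99×10⁹ N·m²/C²)(-6.05×10⁻⁹ C)(6.28×10⁻⁹ C)(1/0.534 − 1/0.132) = 1.95×10⁻⁶ J.
v = √(2·1.95×10⁻⁶/0.0200) = 0.0140 m/s.

0.0140 m/s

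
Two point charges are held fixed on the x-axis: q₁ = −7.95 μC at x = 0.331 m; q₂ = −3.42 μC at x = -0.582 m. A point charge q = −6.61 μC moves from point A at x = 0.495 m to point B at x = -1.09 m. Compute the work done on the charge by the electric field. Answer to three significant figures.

The work done by the electric force is W_field = −ΔU = −q(V_B − V_A) = q(V_A − V_B).
At A: distances to the source charges are 0.164 m, 1.08 m; V_A = Σ kqᵢ/rᵢ = -4.64×10⁵ V.
At B: distances to the source charges are 1.42 m, 0.508 m; V_B = Σ kqᵢ/rᵢ = -1.11×10⁵ V.
ΔV = V_B − V_A = 3.54×10⁵ V.
W_field = −qΔV = −(-6.61×10⁻⁶ C)(3.54×10⁵ V) = 2.34 J.

2.34 J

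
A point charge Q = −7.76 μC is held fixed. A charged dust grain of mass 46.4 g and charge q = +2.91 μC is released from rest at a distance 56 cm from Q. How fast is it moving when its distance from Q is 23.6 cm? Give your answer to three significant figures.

Only the electrostatic force acts, so mechanical energy is conserved: ½mv² = U₁ − U₂ = kQq(1/r₁ − 1/r₂).
U₁ − U₂ = (8.99×10⁹ N·m²/C²)(-7.76×10⁻⁶ C)(2.91×10⁻⁶ C)(1/0.560 − 1/0.236) = 0.498 J.
v = √(2·0.498/0.0464) = 4.63 m/s.

4.63 m/s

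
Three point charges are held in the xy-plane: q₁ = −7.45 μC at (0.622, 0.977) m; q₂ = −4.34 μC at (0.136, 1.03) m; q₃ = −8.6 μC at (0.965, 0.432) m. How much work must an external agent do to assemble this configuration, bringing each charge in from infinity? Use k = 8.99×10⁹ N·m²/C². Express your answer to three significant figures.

1.82 J

The assembly work is the sum of pairwise potential energies, U = Σ_{i<j} kqᵢqⱼ/rᵢⱼ.
Pair separations: r₁₂ = 0.489 m, r₁₃ = 0.644 m, r₂₃ = 1.02 m.
U = (0.595) + (0.894) + (0.328) = 1.82 J.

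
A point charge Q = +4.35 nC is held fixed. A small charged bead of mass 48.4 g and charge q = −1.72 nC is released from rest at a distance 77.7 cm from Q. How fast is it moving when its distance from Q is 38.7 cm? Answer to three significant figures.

1.90×10⁻³ m/s

Only the electrostatic force acts, so mechanical energy is conserved: ½mv² = U₁ − U₂ = kQq(1/r₁ − 1/r₂).
U₁ − U₂ = (8.99×10⁹ N·m²/C²)(4.35×10⁻⁹ C)(-1.72×10⁻⁹ C)(1/0.777 − 1/0.387) = 8.72×10⁻⁸ J.
v = √(2·8.72×10⁻⁸/0.0484) = 1.90×10⁻³ m/s.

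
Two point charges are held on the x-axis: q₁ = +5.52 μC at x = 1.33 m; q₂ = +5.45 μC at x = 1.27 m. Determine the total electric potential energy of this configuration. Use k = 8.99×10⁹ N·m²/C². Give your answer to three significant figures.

4.51 J

The work to assemble the configuration equals its total potential energy, U = Σ kqᵢqⱼ/rᵢⱼ over all pairs.
Pair separations: r₁₂ = 0.0600 m.
U = (4.51) = 4.51 J.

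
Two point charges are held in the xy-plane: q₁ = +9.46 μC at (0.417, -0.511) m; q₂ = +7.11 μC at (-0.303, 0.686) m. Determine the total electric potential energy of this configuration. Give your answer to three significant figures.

The assembly work is the sum of pairwise potential energies, U = Σ_{i<j} kqᵢqⱼ/rᵢⱼ.
Pair separations: r₁₂ = 1.40 m.
U = (0.433) = 0.433 J.

0.433 J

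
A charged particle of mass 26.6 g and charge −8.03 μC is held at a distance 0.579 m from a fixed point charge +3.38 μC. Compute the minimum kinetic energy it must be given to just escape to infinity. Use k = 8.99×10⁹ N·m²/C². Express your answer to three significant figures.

0.421 J

To just escape, total mechanical energy must reach zero at infinity: ½mv²_min + U = 0, so ½mv²_min = −U = |kQq|/r.
|U| = |kQq|/r = (8.99×10⁹ N·m²/C²)(3.38×10⁻⁶)(8.03×10⁻⁶)/(0.579) = 0.421 J.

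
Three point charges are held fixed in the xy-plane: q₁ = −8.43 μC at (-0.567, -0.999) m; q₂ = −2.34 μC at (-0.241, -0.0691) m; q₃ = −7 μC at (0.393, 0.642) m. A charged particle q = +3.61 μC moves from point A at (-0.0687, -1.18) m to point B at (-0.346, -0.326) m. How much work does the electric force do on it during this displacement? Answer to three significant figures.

The work done by the electric force is W_field = −ΔU = −q(V_B − V_A) = q(V_A − V_B).
At A: distances to the source charges are 0.530 m, 1.12 m, 1.88 m; V_A = Σ kqᵢ/rᵢ = -1.95×10⁵ V.
At B: distances to the source charges are 0.708 m, 0.278 m, 1.22 m; V_B = Σ kqᵢ/rᵢ = -2.34×10⁵ V.
ΔV = V_B − V_A = -3.93×10⁴ V.
W_field = −qΔV = −(3.61×10⁻⁶ C)(-3.93×10⁴ V) = 0.142 J.

0.142 J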